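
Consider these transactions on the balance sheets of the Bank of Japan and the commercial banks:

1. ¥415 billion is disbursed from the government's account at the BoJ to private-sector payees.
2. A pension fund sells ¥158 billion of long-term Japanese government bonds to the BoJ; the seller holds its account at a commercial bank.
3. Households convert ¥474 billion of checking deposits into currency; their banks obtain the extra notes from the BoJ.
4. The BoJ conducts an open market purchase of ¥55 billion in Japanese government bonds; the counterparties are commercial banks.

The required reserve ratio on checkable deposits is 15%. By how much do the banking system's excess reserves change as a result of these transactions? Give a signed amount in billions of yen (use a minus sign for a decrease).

+¥139.15 billion

Government spending ¥415 billion: reserves +¥415B, deposits +¥415B.
Asset purchase (from non-banks) ¥158 billion: reserves +¥158B, deposits +¥158B.
Currency withdrawal ¥474 billion: reserves −¥474B, deposits −¥474B.
OMO purchase (from banks) ¥55 billion: reserves +¥55B, deposits 0.
Totals: Δreserves = +¥154B, Δdeposits = +¥99B.
Δrequired reserves = 15% × +¥99B = +¥14.85B.
Δexcess reserves = Δreserves − Δrequired = +¥154B − (+¥14.85B) = +¥139.15 billion.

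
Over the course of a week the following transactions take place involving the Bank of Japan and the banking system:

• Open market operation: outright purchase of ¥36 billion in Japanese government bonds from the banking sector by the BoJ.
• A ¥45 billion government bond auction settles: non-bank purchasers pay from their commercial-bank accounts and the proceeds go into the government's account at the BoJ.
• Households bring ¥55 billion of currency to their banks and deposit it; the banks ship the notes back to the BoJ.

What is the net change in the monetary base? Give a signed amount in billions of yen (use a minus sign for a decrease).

-¥9 billion

OMO purchase (from banks) ¥36 billion: BoJ balance sheet expands → +¥36B.
Government account inflow ¥45 billion: reserves shift to a non-base liability → −¥45B.
Currency deposit ¥55 billion: just a shift between currency and reserves — both are base money → 0.
Net: 36 − 45 + 0 = -¥9 billion.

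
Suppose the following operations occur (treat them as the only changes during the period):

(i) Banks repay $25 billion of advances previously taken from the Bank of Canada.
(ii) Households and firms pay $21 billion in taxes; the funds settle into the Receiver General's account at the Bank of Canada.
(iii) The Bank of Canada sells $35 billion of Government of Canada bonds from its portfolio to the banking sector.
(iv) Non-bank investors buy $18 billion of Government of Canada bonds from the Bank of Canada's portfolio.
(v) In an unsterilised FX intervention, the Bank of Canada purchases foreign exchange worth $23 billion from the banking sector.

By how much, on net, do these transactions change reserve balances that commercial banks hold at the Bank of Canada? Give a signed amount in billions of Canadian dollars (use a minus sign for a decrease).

-$76 billion

Discount-window repayment $25 billion: repayment is debited from reserves → −$25B.
Government account inflow $21 billion: funds move from bank reserves into the government account → −$21B.
OMO sale (to banks) $35 billion: the buying banks pay out of their reserve balances → −$35B.
Asset sale (to non-banks) $18 billion: the non-bank buyers' banks settle from reserves → −$18B.
FX purchase $23 billion: the Bank of Canada pays by crediting reserve accounts → +$23B.
Net: −25 − 21 − 35 − 18 + 23 = -$76 billion.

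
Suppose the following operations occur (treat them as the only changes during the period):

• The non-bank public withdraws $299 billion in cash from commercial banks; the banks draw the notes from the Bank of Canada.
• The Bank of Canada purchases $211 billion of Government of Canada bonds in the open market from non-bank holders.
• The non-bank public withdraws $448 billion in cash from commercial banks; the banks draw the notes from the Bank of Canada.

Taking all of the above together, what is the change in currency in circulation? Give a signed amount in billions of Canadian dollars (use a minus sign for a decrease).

Bank of Canada balance sheet:
  Assets:      Securities +$211B
  Liabilities: Bank reserves −$536B, Currency in circulation +$747B
So the change in currency in circulation is +$747 billion.

+$747 billion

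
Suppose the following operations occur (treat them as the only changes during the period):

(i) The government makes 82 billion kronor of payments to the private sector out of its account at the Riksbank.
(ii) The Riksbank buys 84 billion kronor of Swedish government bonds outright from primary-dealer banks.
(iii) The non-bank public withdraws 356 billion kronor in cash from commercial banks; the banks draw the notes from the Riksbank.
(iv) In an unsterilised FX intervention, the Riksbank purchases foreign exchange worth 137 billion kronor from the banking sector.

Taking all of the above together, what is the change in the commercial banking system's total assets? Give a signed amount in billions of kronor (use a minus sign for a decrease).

-274 billion

Riksbank balance sheet:
  Assets:      Securities +84B, Foreign assets +137B
  Liabilities: Bank reserves −53B, Currency in circulation +356B, Government deposits −82B
Commercial banking system:
  Assets:      Reserves at CB −53B, Securities −84B, Foreign assets −137B
  Liabilities: Checkable deposits −274B
Change in total bank assets = -274 billion.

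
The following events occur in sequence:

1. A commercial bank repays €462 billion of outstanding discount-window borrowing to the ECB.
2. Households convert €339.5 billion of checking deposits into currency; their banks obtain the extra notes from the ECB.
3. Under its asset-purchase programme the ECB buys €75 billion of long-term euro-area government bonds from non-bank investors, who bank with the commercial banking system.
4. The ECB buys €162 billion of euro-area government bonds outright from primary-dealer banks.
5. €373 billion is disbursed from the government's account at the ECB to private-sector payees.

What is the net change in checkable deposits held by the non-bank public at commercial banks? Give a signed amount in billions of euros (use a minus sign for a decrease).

+€108.5 billion

ECB balance sheet:
  Assets:      Securities +€237B, Loans to banks −€462B
  Liabilities: Bank reserves −€191.5B, Currency in circulation +€339.5B, Government deposits −€373B
Commercial banking system:
  Assets:      Reserves at CB −€191.5B, Securities −€162B
  Liabilities: Checkable deposits +€108.5B, Borrowings from CB −€462B
So the change in checkable deposits held by the non-bank public at commercial banks is +€108.5 billion.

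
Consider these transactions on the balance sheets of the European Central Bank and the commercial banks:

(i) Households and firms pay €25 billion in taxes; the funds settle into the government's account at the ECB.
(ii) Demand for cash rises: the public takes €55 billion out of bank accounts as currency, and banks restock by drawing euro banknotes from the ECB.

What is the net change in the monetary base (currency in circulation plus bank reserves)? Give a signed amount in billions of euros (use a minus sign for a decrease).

ECB balance sheet:
  Assets:      no change
  Liabilities: Bank reserves −€80B, Currency in circulation +€55B, Government deposits +€25B
Monetary base = currency + reserves: +€55B + (−€80B) = -€25 billion.

-€25 billion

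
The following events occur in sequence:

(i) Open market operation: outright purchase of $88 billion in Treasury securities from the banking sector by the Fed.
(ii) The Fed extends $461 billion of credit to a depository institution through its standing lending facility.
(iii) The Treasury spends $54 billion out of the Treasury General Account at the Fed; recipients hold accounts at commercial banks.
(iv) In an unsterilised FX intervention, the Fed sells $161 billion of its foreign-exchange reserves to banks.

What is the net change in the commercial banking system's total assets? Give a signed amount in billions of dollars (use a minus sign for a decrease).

+$515 billion

Fed balance sheet:
  Assets:      Securities +$88B, Loans to banks +$461B, Foreign assets −$161B
  Liabilities: Bank reserves +$442B, Government deposits −$54B
Commercial banking system:
  Assets:      Reserves at CB +$442B, Securities −$88B, Foreign assets +$161B
  Liabilities: Checkable deposits +$54B, Borrowings from CB +$461B
Change in total bank assets = +$515 billion.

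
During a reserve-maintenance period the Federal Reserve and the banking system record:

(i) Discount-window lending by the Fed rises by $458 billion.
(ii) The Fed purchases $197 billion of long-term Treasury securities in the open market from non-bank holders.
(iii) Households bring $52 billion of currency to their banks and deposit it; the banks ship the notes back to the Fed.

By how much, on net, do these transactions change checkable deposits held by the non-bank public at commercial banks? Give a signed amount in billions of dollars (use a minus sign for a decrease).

+$249 billion

Discount-window loan $458 billion: the counterparty is a bank, so public deposits are unchanged → 0.
Asset purchase (from non-banks) $197 billion: non-bank counterparties' bank balances rise → +$197B.
Currency deposit $52 billion: non-bank counterparties' bank balances rise → +$52B.
Net: 0 + 197 + 52 = +$249 billion.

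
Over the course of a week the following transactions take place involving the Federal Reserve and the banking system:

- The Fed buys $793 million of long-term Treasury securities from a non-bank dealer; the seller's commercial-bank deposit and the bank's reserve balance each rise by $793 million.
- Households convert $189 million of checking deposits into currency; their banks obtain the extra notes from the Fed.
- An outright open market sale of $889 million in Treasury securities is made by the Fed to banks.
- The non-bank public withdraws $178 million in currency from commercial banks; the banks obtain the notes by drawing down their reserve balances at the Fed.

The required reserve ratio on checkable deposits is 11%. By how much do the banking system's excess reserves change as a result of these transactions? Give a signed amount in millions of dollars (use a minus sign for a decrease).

-$509.86 million

Asset purchase (from non-banks) $793 million: reserves +$793M, deposits +$793M.
Currency withdrawal $189 million: reserves −$189M, deposits −$189M.
OMO sale (to banks) $889 million: reserves −$889M, deposits 0.
Currency withdrawal $178 million: reserves −$178M, deposits −$178M.
Totals: Δreserves = −$463M, Δdeposits = +$426M.
Δrequired reserves = 11% × +$426M = +$46.86M.
Δexcess reserves = Δreserves − Δrequired = −$463M − (+$46.86M) = -$509.86 million.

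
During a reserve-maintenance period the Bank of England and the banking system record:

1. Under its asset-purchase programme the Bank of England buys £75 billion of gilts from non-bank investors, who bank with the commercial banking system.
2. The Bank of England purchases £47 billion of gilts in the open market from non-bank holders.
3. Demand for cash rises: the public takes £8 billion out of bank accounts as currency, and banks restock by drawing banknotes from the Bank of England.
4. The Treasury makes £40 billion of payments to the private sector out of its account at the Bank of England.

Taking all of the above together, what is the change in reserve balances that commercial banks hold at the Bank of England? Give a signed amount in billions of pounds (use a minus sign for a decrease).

+£154 billion

Bank of England balance sheet:
  Assets:      Securities +£122B
  Liabilities: Bank reserves +£154B, Currency in circulation +£8B, Government deposits −£40B
Commercial banking system:
  Assets:      Reserves at CB +£154B
  Liabilities: Checkable deposits +£154B
So the change in reserve balances that commercial banks hold at the Bank of England is +£154 billion.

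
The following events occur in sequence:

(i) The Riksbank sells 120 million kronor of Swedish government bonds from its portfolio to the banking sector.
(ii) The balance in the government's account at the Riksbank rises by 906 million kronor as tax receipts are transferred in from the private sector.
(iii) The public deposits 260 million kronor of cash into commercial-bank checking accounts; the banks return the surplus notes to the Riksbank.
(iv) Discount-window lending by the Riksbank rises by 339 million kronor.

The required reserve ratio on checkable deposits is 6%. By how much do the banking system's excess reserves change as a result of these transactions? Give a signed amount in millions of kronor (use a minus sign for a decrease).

-388.24 million

OMO sale (to banks) 120 million kronor: reserves −120M, deposits 0.
Government account inflow 906 million kronor: reserves −906M, deposits −906M.
Currency deposit 260 million kronor: reserves +260M, deposits +260M.
Discount-window loan 339 million kronor: reserves +339M, deposits 0.
Totals: Δreserves = −427M, Δdeposits = −646M.
Δrequired reserves = 6% × −646M = −38.76M.
Δexcess reserves = Δreserves − Δrequired = −427M − (−38.76M) = -388.24 million.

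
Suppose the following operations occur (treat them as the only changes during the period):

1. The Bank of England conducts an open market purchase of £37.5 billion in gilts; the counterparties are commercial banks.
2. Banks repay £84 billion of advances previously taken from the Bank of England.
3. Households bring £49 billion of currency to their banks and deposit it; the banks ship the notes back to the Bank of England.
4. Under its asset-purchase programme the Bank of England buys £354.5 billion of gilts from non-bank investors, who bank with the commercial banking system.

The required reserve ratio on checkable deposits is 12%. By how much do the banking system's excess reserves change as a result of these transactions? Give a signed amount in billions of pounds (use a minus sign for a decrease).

+£308.58 billion

OMO purchase (from banks) £37.5 billion: reserves +£37.5B, deposits 0.
Discount-window repayment £84 billion: reserves −£84B, deposits 0.
Currency deposit £49 billion: reserves +£49B, deposits +£49B.
Asset purchase (from non-banks) £354.5 billion: reserves +£354.5B, deposits +£354.5B.
Totals: Δreserves = +£357B, Δdeposits = +£403.5B.
Δrequired reserves = 12% × +£403.5B = +£48.42B.
Δexcess reserves = Δreserves − Δrequired = +£357B − (+£48.42B) = +£308.58 billion.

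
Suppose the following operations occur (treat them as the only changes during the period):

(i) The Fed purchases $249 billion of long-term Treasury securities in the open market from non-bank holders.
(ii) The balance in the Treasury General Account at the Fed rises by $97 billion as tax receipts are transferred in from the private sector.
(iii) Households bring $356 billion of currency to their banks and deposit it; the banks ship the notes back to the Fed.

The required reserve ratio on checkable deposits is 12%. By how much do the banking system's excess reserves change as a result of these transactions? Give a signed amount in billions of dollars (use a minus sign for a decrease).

+$447.04 billion

Asset purchase (from non-banks) $249 billion: reserves +$249B, deposits +$249B.
Government account inflow $97 billion: reserves −$97B, deposits −$97B.
Currency deposit $356 billion: reserves +$356B, deposits +$356B.
Totals: Δreserves = +$508B, Δdeposits = +$508B.
Δrequired reserves = 12% × +$508B = +$60.96B.
Δexcess reserves = Δreserves − Δrequired = +$508B − (+$60.96B) = +$447.04 billion.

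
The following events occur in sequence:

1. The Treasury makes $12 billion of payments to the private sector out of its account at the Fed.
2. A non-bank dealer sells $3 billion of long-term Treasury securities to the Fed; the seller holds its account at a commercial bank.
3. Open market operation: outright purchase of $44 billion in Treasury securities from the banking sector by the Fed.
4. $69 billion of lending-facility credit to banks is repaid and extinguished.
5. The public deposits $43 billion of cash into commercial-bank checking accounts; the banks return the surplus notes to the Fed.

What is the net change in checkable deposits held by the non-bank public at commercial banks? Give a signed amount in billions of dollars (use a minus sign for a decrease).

Government spending $12 billion: non-bank counterparties' bank balances rise → +$12B.
Asset purchase (from non-banks) $3 billion: non-bank counterparties' bank balances rise → +$3B.
OMO purchase (from banks) $44 billion: the counterparty is a bank, so public deposits are unchanged → 0.
Discount-window repayment $69 billion: the counterparty is a bank, so public deposits are unchanged → 0.
Currency deposit $43 billion: non-bank counterparties' bank balances rise → +$43B.
Net: 12 + 3 + 0 + 0 + 43 = +$58 billion.

+$58 billion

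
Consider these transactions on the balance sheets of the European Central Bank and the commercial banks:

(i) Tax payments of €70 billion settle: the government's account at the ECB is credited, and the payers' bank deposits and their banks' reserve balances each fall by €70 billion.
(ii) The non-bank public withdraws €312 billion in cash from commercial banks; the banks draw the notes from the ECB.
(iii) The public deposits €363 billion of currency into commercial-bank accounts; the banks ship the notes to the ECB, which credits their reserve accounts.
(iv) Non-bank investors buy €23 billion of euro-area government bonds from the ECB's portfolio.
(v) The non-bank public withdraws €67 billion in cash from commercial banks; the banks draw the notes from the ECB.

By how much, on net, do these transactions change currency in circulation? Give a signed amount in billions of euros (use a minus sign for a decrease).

+€16 billion

Government account inflow €70 billion: no currency enters or leaves circulation → 0.
Currency withdrawal €312 billion: notes leave the central bank → +€312B.
Currency deposit €363 billion: notes return to the central bank → −€363B.
Asset sale (to non-banks) €23 billion: no currency enters or leaves circulation → 0.
Currency withdrawal €67 billion: notes leave the central bank → +€67B.
Net: 0 + 312 − 363 + 0 + 67 = +€16 billion.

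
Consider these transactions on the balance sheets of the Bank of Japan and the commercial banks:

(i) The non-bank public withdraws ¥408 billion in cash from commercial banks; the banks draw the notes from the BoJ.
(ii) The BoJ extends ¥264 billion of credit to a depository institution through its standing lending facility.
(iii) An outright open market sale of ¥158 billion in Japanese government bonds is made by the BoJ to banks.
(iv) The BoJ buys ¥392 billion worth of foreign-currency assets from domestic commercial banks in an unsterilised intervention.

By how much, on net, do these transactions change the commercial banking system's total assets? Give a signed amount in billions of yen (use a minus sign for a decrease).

BoJ balance sheet:
  Assets:      Securities −¥158B, Loans to banks +¥264B, Foreign assets +¥392B
  Liabilities: Bank reserves +¥90B, Currency in circulation +¥408B
Commercial banking system:
  Assets:      Reserves at CB +¥90B, Securities +¥158B, Foreign assets −¥392B
  Liabilities: Checkable deposits −¥408B, Borrowings from CB +¥264B
Change in total bank assets = -¥144 billion.

-¥144 billion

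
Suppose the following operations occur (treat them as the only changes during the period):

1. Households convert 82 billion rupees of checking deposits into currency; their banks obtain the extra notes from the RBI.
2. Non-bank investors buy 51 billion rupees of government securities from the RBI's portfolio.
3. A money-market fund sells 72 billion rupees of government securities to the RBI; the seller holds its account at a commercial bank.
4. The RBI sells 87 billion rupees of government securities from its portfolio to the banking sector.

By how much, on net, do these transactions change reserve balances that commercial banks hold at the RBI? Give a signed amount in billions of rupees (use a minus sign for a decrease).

-148 billion

RBI balance sheet:
  Assets:      Securities −66B
  Liabilities: Bank reserves −148B, Currency in circulation +82B
So the change in reserve balances that commercial banks hold at the RBI is -148 billion.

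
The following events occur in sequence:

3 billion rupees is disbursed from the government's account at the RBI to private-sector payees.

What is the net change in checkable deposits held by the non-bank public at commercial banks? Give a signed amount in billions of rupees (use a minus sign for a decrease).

+3 billion

RBI balance sheet:
  Assets:      no change
  Liabilities: Bank reserves +3B, Government deposits −3B
Commercial banking system:
  Assets:      Reserves at CB +3B
  Liabilities: Checkable deposits +3B
So the change in checkable deposits held by the non-bank public at commercial banks is +3 billion.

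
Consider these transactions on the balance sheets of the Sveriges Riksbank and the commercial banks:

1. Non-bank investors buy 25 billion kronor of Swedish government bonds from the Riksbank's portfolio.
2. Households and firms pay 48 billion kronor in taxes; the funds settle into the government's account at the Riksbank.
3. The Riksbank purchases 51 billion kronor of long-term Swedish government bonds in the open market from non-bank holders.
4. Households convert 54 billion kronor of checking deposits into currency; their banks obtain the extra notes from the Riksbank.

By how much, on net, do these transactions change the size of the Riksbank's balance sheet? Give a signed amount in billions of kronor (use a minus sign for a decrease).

+26 billion

Asset sale (to non-banks) 25 billion kronor: a Riksbank asset is shed → −25B.
Government account inflow 48 billion kronor: only the composition of liabilities changes → 0.
Asset purchase (from non-banks) 51 billion kronor: a Riksbank asset is acquired → +51B.
Currency withdrawal 54 billion kronor: only the composition of liabilities changes → 0.
Net: −25 + 0 + 51 + 0 = +26 billion.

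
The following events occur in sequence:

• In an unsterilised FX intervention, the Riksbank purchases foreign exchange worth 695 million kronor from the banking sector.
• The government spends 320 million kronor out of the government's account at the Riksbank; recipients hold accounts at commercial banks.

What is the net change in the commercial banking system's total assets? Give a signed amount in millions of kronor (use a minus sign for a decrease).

+320 million

FX purchase 695 million kronor: just an asset swap on bank balance sheets → 0.
Government spending 320 million kronor: bank balance sheets expand → +320M.
Net: 0 + 320 = +320 million.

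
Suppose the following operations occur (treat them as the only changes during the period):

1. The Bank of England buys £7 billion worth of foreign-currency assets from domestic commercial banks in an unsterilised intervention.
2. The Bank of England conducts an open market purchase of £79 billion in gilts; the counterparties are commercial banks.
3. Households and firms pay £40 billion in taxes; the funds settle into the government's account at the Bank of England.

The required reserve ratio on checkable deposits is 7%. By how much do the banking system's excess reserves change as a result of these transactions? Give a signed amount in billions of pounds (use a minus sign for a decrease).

+£48.8 billion

FX purchase £7 billion: reserves +£7B, deposits 0.
OMO purchase (from banks) £79 billion: reserves +£79B, deposits 0.
Government account inflow £40 billion: reserves −£40B, deposits −£40B.
Totals: Δreserves = +£46B, Δdeposits = −£40B.
Δrequired reserves = 7% × −£40B = −£2.8B.
Δexcess reserves = Δreserves − Δrequired = +£46B − (−£2.8B) = +£48.8 billion.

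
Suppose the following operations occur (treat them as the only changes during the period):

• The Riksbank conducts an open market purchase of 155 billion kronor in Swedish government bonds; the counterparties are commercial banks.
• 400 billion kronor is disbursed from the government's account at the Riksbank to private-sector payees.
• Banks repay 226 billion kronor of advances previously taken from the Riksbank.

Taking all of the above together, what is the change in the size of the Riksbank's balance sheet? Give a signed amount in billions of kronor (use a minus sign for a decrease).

OMO purchase (from banks) 155 billion kronor: a Riksbank asset is acquired → +155B.
Government spending 400 billion kronor: only the composition of liabilities changes → 0.
Discount-window repayment 226 billion kronor: a Riksbank asset is shed → −226B.
Net: 155 + 0 − 226 = -71 billion.

-71 billion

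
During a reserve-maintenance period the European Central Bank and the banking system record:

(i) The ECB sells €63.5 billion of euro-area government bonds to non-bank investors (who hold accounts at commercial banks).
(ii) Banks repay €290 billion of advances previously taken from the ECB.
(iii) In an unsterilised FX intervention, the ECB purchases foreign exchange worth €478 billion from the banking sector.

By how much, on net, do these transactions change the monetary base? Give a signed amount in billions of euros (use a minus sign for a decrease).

ECB balance sheet:
  Assets:      Securities −€63.5B, Loans to banks −€290B, Foreign assets +€478B
  Liabilities: Bank reserves +€124.5B
Monetary base = currency + reserves: 0 + (+€124.5B) = +€124.5 billion.

+€124.5 billion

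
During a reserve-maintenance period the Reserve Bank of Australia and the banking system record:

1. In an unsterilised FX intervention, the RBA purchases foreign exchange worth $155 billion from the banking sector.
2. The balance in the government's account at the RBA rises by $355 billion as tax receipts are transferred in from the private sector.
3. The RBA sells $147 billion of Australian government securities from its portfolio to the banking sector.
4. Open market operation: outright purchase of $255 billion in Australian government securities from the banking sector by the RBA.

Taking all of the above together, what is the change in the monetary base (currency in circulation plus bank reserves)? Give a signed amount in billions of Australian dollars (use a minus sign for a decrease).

RBA balance sheet:
  Assets:      Securities +$108B, Foreign assets +$155B
  Liabilities: Bank reserves −$92B, Government deposits +$355B
Monetary base = currency + reserves: 0 + (−$92B) = -$92 billion.

-$92 billion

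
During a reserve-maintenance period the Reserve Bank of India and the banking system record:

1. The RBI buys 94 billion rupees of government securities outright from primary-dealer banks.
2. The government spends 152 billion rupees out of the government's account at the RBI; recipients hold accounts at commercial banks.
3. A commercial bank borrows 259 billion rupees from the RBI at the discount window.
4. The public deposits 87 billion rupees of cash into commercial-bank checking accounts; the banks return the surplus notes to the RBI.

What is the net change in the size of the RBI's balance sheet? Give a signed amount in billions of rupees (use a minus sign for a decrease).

+353 billion

RBI balance sheet:
  Assets:      Securities +94B, Loans to banks +259B
  Liabilities: Bank reserves +592B, Currency in circulation −87B, Government deposits −152B
Change in total RBI assets = +353 billion.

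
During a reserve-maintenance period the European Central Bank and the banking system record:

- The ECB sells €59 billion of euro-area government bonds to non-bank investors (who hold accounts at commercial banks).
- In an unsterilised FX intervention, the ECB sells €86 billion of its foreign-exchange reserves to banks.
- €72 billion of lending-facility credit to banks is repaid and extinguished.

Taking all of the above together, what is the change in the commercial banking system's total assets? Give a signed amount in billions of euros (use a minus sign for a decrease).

Asset sale (to non-banks) €59 billion: bank balance sheets shrink → −€59B.
FX sale €86 billion: just an asset swap on bank balance sheets → 0.
Discount-window repayment €72 billion: bank balance sheets shrink → −€72B.
Net: −59 + 0 − 72 = -€131 billion.

-€131 billion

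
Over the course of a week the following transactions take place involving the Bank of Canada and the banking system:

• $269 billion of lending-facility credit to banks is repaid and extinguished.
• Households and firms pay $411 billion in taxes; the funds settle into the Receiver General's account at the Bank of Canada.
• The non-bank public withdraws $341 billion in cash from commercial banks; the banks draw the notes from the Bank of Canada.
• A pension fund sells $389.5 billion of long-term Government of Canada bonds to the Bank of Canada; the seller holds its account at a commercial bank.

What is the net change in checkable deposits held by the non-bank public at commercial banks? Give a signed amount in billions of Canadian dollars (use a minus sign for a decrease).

Discount-window repayment $269 billion: the counterparty is a bank, so public deposits are unchanged → 0.
Government account inflow $411 billion: non-bank counterparties' bank balances fall → −$411B.
Currency withdrawal $341 billion: non-bank counterparties' bank balances fall → −$341B.
Asset purchase (from non-banks) $389.5 billion: non-bank counterparties' bank balances rise → +$389.5B.
Net: 0 − 411 − 341 + 389.5 = -$362.5 billion.

-$362.5 billion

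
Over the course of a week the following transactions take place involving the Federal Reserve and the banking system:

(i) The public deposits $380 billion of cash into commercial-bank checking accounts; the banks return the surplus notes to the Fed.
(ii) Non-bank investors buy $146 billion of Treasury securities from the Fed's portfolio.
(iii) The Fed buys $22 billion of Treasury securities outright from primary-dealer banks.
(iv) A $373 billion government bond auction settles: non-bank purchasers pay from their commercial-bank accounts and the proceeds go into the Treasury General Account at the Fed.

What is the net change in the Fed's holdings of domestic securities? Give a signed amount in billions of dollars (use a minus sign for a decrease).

Currency deposit $380 billion: the Fed's securities portfolio is untouched → 0.
Asset sale (to non-banks) $146 billion: securities removed from the Fed's portfolio → −$146B.
OMO purchase (from banks) $22 billion: securities added to the Fed's portfolio → +$22B.
Government account inflow $373 billion: the Fed's securities portfolio is untouched → 0.
Net: 0 − 146 + 22 + 0 = -$124 billion.

-$124 billion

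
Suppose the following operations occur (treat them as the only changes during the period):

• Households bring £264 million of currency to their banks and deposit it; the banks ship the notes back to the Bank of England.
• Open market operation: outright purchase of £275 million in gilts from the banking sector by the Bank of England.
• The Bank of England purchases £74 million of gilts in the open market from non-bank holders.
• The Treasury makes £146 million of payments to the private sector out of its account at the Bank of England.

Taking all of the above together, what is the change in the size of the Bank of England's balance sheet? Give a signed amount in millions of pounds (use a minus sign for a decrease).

+£349 million

Bank of England balance sheet:
  Assets:      Securities +£349M
  Liabilities: Bank reserves +£759M, Currency in circulation −£264M, Government deposits −£146M
Commercial banking system:
  Assets:      Reserves at CB +£759M, Securities −£275M
  Liabilities: Checkable deposits +£484M
Change in total Bank of England assets = +£349 million.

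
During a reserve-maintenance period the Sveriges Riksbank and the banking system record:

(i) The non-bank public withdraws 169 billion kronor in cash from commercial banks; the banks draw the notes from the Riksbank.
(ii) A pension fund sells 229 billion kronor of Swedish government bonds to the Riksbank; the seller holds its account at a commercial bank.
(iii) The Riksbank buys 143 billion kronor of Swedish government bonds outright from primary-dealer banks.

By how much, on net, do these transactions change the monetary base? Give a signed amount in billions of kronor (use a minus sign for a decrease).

Riksbank balance sheet:
  Assets:      Securities +372B
  Liabilities: Bank reserves +203B, Currency in circulation +169B
Commercial banking system:
  Assets:      Reserves at CB +203B, Securities −143B
  Liabilities: Checkable deposits +60B
Monetary base = currency + reserves: +169B + (+203B) = +372 billion.

+372 billion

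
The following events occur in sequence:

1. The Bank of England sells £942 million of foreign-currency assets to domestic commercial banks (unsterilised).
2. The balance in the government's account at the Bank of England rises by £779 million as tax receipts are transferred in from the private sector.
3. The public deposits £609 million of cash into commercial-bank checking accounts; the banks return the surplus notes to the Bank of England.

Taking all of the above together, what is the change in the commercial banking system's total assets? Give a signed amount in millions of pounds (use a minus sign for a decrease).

-£170 million

Bank of England balance sheet:
  Assets:      Foreign assets −£942M
  Liabilities: Bank reserves −£1112M, Currency in circulation −£609M, Government deposits +£779M
Commercial banking system:
  Assets:      Reserves at CB −£1112M, Foreign assets +£942M
  Liabilities: Checkable deposits −£170M
Change in total bank assets = -£170 million.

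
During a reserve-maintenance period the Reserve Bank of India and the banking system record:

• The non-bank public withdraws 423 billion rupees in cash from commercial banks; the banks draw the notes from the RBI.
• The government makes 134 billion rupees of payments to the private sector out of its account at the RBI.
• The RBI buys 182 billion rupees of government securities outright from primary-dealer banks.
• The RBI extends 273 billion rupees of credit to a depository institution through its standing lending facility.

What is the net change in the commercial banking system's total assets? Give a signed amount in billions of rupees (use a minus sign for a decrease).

-16 billion

RBI balance sheet:
  Assets:      Securities +182B, Loans to banks +273B
  Liabilities: Bank reserves +166B, Currency in circulation +423B, Government deposits −134B
Commercial banking system:
  Assets:      Reserves at CB +166B, Securities −182B
  Liabilities: Checkable deposits −289B, Borrowings from CB +273B
Change in total bank assets = -16 billion.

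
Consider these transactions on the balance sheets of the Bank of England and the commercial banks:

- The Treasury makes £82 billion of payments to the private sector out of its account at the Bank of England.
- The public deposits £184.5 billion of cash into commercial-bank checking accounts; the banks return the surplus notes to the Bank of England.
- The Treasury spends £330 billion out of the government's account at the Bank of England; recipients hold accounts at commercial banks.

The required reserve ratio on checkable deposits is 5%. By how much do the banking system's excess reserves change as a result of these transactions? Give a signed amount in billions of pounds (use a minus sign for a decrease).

Government spending £82 billion: reserves +£82B, deposits +£82B.
Currency deposit £184.5 billion: reserves +£184.5B, deposits +£184.5B.
Government spending £330 billion: reserves +£330B, deposits +£330B.
Totals: Δreserves = +£596.5B, Δdeposits = +£596.5B.
Δrequired reserves = 5% × +£596.5B = +£29.825B.
Δexcess reserves = Δreserves − Δrequired = +£596.5B − (+£29.825B) = +£566.675 billion.

+£566.675 billion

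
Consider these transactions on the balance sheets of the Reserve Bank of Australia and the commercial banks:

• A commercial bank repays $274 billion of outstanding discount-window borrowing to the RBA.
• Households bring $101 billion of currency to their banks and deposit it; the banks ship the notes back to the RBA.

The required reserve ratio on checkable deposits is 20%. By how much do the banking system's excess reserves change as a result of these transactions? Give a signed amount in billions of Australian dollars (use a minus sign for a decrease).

-$193.2 billion

Discount-window repayment $274 billion: reserves −$274B, deposits 0.
Currency deposit $101 billion: reserves +$101B, deposits +$101B.
Totals: Δreserves = −$173B, Δdeposits = +$101B.
Δrequired reserves = 20% × +$101B = +$20.2B.
Δexcess reserves = Δreserves − Δrequired = −$173B − (+$20.2B) = -$193.2 billion.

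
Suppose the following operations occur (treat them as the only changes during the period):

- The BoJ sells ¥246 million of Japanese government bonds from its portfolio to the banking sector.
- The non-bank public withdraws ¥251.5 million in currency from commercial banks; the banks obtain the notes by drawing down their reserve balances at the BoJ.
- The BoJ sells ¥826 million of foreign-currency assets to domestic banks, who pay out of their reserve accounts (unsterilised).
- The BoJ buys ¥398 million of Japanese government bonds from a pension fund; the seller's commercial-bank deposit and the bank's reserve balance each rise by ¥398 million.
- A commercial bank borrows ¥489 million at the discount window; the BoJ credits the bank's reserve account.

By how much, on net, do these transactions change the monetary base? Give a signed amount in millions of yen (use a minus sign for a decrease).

-¥185 million

OMO sale (to banks) ¥246 million: BoJ balance sheet contracts → −¥246M.
Currency withdrawal ¥251.5 million: just a shift between currency and reserves — both are base money → 0.
FX sale ¥826 million: BoJ balance sheet contracts → −¥826M.
Asset purchase (from non-banks) ¥398 million: BoJ balance sheet expands → +¥398M.
Discount-window loan ¥489 million: BoJ balance sheet expands → +¥489M.
Net: −246 + 0 − 826 + 398 + 489 = -¥185 million.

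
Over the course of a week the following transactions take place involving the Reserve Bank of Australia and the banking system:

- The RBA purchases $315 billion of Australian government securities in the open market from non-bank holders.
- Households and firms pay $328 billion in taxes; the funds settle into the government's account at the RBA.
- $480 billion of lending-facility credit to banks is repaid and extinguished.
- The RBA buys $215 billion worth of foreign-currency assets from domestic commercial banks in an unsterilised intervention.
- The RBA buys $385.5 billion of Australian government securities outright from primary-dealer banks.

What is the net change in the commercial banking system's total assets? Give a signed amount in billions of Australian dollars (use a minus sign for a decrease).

RBA balance sheet:
  Assets:      Securities +$700.5B, Loans to banks −$480B, Foreign assets +$215B
  Liabilities: Bank reserves +$107.5B, Government deposits +$328B
Commercial banking system:
  Assets:      Reserves at CB +$107.5B, Securities −$385.5B, Foreign assets −$215B
  Liabilities: Checkable deposits −$13B, Borrowings from CB −$480B
Change in total bank assets = -$493 billion.

-$493 billion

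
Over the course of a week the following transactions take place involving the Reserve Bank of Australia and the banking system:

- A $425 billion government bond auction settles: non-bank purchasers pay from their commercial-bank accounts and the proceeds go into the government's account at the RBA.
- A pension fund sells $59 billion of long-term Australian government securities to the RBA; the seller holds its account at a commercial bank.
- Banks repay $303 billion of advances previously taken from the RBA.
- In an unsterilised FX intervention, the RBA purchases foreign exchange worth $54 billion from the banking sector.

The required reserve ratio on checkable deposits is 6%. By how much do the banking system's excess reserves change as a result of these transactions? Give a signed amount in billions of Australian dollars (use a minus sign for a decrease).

-$593.04 billion

Government account inflow $425 billion: reserves −$425B, deposits −$425B.
Asset purchase (from non-banks) $59 billion: reserves +$59B, deposits +$59B.
Discount-window repayment $303 billion: reserves −$303B, deposits 0.
FX purchase $54 billion: reserves +$54B, deposits 0.
Totals: Δreserves = −$615B, Δdeposits = −$366B.
Δrequired reserves = 6% × −$366B = −$21.96B.
Δexcess reserves = Δreserves − Δrequired = −$615B − (−$21.96B) = -$593.04 billion.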